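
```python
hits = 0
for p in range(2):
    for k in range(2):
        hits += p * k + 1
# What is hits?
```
Trace:
  hits=0
  hits=1, p=0, k=0
  hits=2, p=0, k=1
  hits=3, p=1, k=0
  hits=5, p=1, k=1

Final answer: 5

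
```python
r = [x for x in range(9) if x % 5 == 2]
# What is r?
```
Trace:
  x=0
  x=1
  x=2
  x=3
  x=4
  x=5
  x=6
  x=7
  x=8
  r=[2, 7]

Final answer: [2, 7]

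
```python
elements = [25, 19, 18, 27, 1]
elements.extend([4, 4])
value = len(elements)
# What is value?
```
Trace:
  elements=[25, 19, 18, 27, 1]
  elements=[25, 19, 18, 27, 1, 4, 4]
  elements=[25, 19, 18, 27, 1, 4, 4], value=7

Final answer: 7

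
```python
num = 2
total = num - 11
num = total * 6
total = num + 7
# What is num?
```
Trace:
  num=2
  num=2, total=-9
  num=-54, total=-9
  num=-54, total=-47

Final answer: -54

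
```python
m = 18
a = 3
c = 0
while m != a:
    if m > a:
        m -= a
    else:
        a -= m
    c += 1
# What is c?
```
Trace:
  m=18
  m=18, a=3
  m=18, a=3, c=0
  m=15, a=3, c=1
  m=12, a=3, c=2
  m=9, a=3, c=3
  m=6, a=3, c=4
  m=3, a=3, c=5

Final answer: 5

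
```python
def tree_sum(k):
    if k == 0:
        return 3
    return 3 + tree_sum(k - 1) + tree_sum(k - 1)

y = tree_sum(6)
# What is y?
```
Call trace (a repeated sub-call is expanded the first time; later identical calls just restate its return value):
tree_sum(k=6)
  tree_sum(k=5)
    tree_sum(k=4)
      tree_sum(k=3)
        tree_sum(k=2)
          tree_sum(k=1)
            tree_sum(k=0)
            -> return 3
            tree_sum(k=0)
            -> return 3
          -> return 9
          tree_sum(k=1) -> return 9  (same call as traced above)
        -> return 21
        tree_sum(k=2) -> return 21  (same call as traced above)
      -> return 45
      tree_sum(k=3) -> return 45  (same call as traced above)
    -> return 93
    tree_sum(k=4) -> return 93  (same call as traced above)
  -> return 189
  tree_sum(k=5) -> return 189  (same call as traced above)
-> return 381

Final answer: 381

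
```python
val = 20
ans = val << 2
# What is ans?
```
Trace:
  val=20
  val=20, ans=80

Final answer: 80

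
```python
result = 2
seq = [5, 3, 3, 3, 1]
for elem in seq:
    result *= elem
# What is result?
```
Trace:
  result=2
  result=10, elem=5
  result=30, elem=3
  result=90, elem=3
  result=270, elem=3
  result=270, elem=1

Final answer: 270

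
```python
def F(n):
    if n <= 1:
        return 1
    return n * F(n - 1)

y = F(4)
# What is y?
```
Call trace:
F(n=4)
  F(n=3)
    F(n=2)
      F(n=1)
      -> return 1
    -> return 2
  -> return 6
-> return 24

Final answer: 24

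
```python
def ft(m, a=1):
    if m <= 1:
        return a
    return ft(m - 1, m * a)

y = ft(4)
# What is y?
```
Call trace:
ft(m=4, a=1)
  ft(m=3, a=4)
    ft(m=2, a=12)
      ft(m=1, a=24)
      -> return 24
    -> return 24
  -> return 24
-> return 24

Final answer: 24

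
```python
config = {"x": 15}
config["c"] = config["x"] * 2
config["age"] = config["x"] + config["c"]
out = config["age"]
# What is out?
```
Trace:
  config={'x': 15}
  config={'x': 15, 'c': 30}
  config={'x': 15, 'c': 30, 'age': 45}
  config={'x': 15, 'c': 30, 'age': 45}, out=45

Final answer: 45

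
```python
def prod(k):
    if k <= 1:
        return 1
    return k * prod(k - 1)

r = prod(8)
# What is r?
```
Call trace:
prod(k=8)
  prod(k=7)
    prod(k=6)
      prod(k=5)
        prod(k=4)
          prod(k=3)
            prod(k=2)
              prod(k=1)
              -> return 1
            -> return 2
          -> return 6
        -> return 24
      -> return 120
    -> return 720
  -> return 5040
-> return 40320

Final answer: 40320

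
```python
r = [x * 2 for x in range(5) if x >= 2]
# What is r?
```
Trace:
  x=0
  x=1
  x=2
  x=3
  x=4
  r=[4, 6, 8]

Final answer: [4, 6, 8]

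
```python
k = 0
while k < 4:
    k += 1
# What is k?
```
Trace:
  k=0
  k=1
  k=2
  k=3
  k=4

Final answer: 4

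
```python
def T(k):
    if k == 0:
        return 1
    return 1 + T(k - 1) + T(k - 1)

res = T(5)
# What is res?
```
Call trace (a repeated sub-call is expanded the first time; later identical calls just restate its return value):
T(k=5)
  T(k=4)
    T(k=3)
      T(k=2)
        T(k=1)
          T(k=0)
          -> return 1
          T(k=0)
          -> return 1
        -> return 3
        T(k=1) -> return 3  (same call as traced above)
      -> return 7
      T(k=2) -> return 7  (same call as traced above)
    -> return 15
    T(k=3) -> return 15  (same call as traced above)
  -> return 31
  T(k=4) -> return 31  (same call as traced above)
-> return 63

Final answer: 63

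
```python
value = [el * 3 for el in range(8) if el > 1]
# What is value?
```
Trace:
  el=0
  el=1
  el=2
  el=3
  el=4
  el=5
  el=6
  el=7
  value=[6, 9, 12, 15, 18, 21]

Final answer: [6, 9, 12, 15, 18, 21]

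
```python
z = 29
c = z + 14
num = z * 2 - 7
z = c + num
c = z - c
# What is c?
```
Trace:
  z=29
  z=29, c=43
  z=29, c=43, num=51
  z=94, c=43, num=51
  z=94, c=51, num=51

Final answer: 51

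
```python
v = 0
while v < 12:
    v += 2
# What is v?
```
Trace:
  v=0
  v=2
  v=4
  v=6
  v=8
  v=10
  v=12

Final answer: 12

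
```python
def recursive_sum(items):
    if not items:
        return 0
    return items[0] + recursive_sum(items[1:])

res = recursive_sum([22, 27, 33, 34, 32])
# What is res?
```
Call trace:
recursive_sum(items=[22, 27, 33, 34, 32])
  recursive_sum(items=[27, 33, 34, 32])
    recursive_sum(items=[33, 34, 32])
      recursive_sum(items=[34, 32])
        recursive_sum(items=[32])
          recursive_sum(items=[])
          -> return 0
        -> return 32
      -> return 66
    -> return 99
  -> return 126
-> return 148

Final answer: 148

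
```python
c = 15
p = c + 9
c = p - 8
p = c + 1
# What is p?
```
Trace:
  c=15
  c=15, p=24
  c=16, p=24
  c=16, p=17

Final answer: 17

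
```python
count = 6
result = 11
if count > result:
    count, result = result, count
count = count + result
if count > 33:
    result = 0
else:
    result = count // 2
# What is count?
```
Trace:
  count=6
  count=6, result=11
  count=6, result=11
  count=17, result=11
  count=17, result=8

Final answer: 17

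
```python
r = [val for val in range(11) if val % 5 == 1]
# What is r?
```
Trace:
  val=0
  val=1
  val=2
  val=3
  val=4
  val=5
  val=6
  val=7
  val=8
  val=9
  val=10
  r=[1, 6]

Final answer: [1, 6]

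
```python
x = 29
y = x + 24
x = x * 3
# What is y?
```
Trace:
  x=29
  x=29, y=53
  x=87, y=53

Final answer: 53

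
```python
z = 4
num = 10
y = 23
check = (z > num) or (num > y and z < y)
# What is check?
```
Trace:
  z=4
  z=4, num=10
  z=4, num=10, y=23
  z=4, num=10, y=23, check=False

Final answer: False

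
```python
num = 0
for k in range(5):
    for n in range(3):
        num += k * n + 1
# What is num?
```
Trace:
  num=0
  num=1, k=0, n=0
  num=2, k=0, n=1
  num=3, k=0, n=2
  num=4, k=1, n=0
  num=6, k=1, n=1
  num=9, k=1, n=2
  num=10, k=2, n=0
  num=13, k=2, n=1
  num=18, k=2, n=2
  num=19, k=3, n=0
  num=23, k=3, n=1
  num=30, k=3, n=2
  num=31, k=4, n=0
  num=36, k=4, n=1
  num=45, k=4, n=2

Final answer: 45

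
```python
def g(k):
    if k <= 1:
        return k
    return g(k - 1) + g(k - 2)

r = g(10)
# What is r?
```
Call trace (a repeated sub-call is expanded the first time; later identical calls just restate its return value):
g(k=10)
  g(k=9)
    g(k=8)
      g(k=7)
        g(k=6)
          g(k=5)
            g(k=4)
              g(k=3)
                g(k=2)
                  g(k=1)
                  -> return 1
                  g(k=0)
                  -> return 0
                -> return 1
                g(k=1)
                -> return 1
              -> return 2
              g(k=2) -> return 1  (same call as traced above)
            -> return 3
            g(k=3) -> return 2  (same call as traced above)
          -> return 5
          g(k=4) -> return 3  (same call as traced above)
        -> return 8
        g(k=5) -> return 5  (same call as traced above)
      -> return 13
      g(k=6) -> return 8  (same call as traced above)
    -> return 21
    g(k=7) -> return 13  (same call as traced above)
  -> return 34
  g(k=8) -> return 21  (same call as traced above)
-> return 55

Final answer: 55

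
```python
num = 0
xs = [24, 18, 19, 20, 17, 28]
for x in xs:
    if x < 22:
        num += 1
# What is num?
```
Trace:
  num=0
  num=0, x=24
  num=1, x=18
  num=2, x=19
  num=3, x=20
  num=4, x=17
  num=4, x=28

Final answer: 4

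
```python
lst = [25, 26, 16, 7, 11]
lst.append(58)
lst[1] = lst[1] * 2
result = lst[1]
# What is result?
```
Trace:
  lst=[25, 26, 16, 7, 11]
  lst=[25, 26, 16, 7, 11, 58]
  lst=[25, 52, 16, 7, 11, 58]
  lst=[25, 52, 16, 7, 11, 58], result=52

Final answer: 52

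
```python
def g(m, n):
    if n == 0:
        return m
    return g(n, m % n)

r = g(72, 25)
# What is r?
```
Call trace:
g(m=72, n=25)
  g(m=25, n=22)
    g(m=22, n=3)
      g(m=3, n=1)
        g(m=1, n=0)
        -> return 1
      -> return 1
    -> return 1
  -> return 1
-> return 1

Final answer: 1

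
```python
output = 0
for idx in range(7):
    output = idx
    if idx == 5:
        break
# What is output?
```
Trace:
  output=0
  output=0, idx=0
  output=1, idx=1
  output=2, idx=2
  output=3, idx=3
  output=4, idx=4
  output=5, idx=5

Final answer: 5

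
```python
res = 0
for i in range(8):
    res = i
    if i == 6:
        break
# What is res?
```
Trace:
  res=0
  res=0, i=0
  res=1, i=1
  res=2, i=2
  res=3, i=3
  res=4, i=4
  res=5, i=5
  res=6, i=6

Final answer: 6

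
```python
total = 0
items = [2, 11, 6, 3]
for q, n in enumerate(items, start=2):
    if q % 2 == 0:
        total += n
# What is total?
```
Trace:
  total=0
  total=2, q=2, n=2
  total=2, q=3, n=11
  total=8, q=4, n=6
  total=8, q=5, n=3

Final answer: 8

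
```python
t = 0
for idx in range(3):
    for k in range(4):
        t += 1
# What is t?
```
Trace:
  t=0
  t=1, idx=0, k=0
  t=2, idx=0, k=1
  t=3, idx=0, k=2
  t=4, idx=0, k=3
  t=5, idx=1, k=0
  t=6, idx=1, k=1
  t=7, idx=1, k=2
  t=8, idx=1, k=3
  t=9, idx=2, k=0
  t=10, idx=2, k=1
  t=11, idx=2, k=2
  t=12, idx=2, k=3

Final answer: 12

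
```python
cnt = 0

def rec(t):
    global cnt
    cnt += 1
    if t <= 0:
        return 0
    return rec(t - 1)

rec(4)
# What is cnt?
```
Call trace:
rec(t=4)
  rec(t=3)
    rec(t=2)
      rec(t=1)
        rec(t=0)
        -> return 0
      -> return 0
    -> return 0
  -> return 0
-> return 0

cnt is incremented once per call. rec is entered once for each t = 4, 3, 2, 1, 0 (the t <= 0 call returns without recursing), i.e. 4 + 1 calls.
cnt = 5

Final answer: 5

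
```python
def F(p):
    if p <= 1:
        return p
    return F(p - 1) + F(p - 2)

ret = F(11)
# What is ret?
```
Call trace (a repeated sub-call is expanded the first time; later identical calls just restate its return value):
F(p=11)
  F(p=10)
    F(p=9)
      F(p=8)
        F(p=7)
          F(p=6)
            F(p=5)
              F(p=4)
                F(p=3)
                  F(p=2)
                    F(p=1)
                    -> return 1
                    F(p=0)
                    -> return 0
                  -> return 1
                  F(p=1)
                  -> return 1
                -> return 2
                F(p=2) -> return 1  (same call as traced above)
              -> return 3
              F(p=3) -> return 2  (same call as traced above)
            -> return 5
            F(p=4) -> return 3  (same call as traced above)
          -> return 8
          F(p=5) -> return 5  (same call as traced above)
        -> return 13
        F(p=6) -> return 8  (same call as traced above)
      -> return 21
      F(p=7) -> return 13  (same call as traced above)
    -> return 34
    F(p=8) -> return 21  (same call as traced above)
  -> return 55
  F(p=9) -> return 34  (same call as traced above)
-> return 89

Final answer: 89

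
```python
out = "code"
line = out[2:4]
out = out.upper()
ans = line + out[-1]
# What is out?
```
Trace:
  out='code'
  out='code', line='de'
  out='CODE', line='de'
  out='CODE', line='de', ans='deE'

Final answer: 'CODE'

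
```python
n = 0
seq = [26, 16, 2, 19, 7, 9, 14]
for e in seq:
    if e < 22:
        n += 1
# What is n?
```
Trace:
  n=0
  n=0, e=26
  n=1, e=16
  n=2, e=2
  n=3, e=19
  n=4, e=7
  n=5, e=9
  n=6, e=14

Final answer: 6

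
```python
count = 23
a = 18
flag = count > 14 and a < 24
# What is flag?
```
Trace:
  count=23
  count=23, a=18
  count=23, a=18, flag=True

Final answer: True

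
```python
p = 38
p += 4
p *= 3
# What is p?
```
Trace:
  p=38
  p=42
  p=126

Final answer: 126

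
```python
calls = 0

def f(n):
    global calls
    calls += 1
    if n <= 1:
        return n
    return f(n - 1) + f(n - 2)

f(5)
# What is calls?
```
Call trace (a repeated sub-call is expanded the first time; later identical calls just restate its return value):
f(n=5)
  f(n=4)
    f(n=3)
      f(n=2)
        f(n=1)
        -> return 1
        f(n=0)
        -> return 0
      -> return 1
      f(n=1)
      -> return 1
    -> return 2
    f(n=2) -> return 1  (same call as traced above)
  -> return 3
  f(n=3) -> return 2  (same call as traced above)
-> return 5

calls is incremented once per call, so count the calls in each subtree. Let C(n) = number of calls made by f(n).
C(0) = C(1) = 1 (base case, no recursion); C(n) = 1 + C(n - 1) + C(n - 2) otherwise.
C(2) = 1 + C(1) + C(0) = 1 + 1 + 1 = 3
C(3) = 1 + C(2) + C(1) = 1 + 3 + 1 = 5
C(4) = 1 + C(3) + C(2) = 1 + 5 + 3 = 9
C(5) = 1 + C(4) + C(3) = 1 + 9 + 5 = 15
calls = C(5) = 15

Final answer: 15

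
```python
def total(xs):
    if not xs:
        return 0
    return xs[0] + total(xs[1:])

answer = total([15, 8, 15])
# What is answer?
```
Call trace:
total(xs=[15, 8, 15])
  total(xs=[8, 15])
    total(xs=[15])
      total(xs=[])
      -> return 0
    -> return 15
  -> return 23
-> return 38

Final answer: 38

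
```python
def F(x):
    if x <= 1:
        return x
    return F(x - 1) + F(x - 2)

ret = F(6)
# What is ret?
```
Call trace (a repeated sub-call is expanded the first time; later identical calls just restate its return value):
F(x=6)
  F(x=5)
    F(x=4)
      F(x=3)
        F(x=2)
          F(x=1)
          -> return 1
          F(x=0)
          -> return 0
        -> return 1
        F(x=1)
        -> return 1
      -> return 2
      F(x=2) -> return 1  (same call as traced above)
    -> return 3
    F(x=3) -> return 2  (same call as traced above)
  -> return 5
  F(x=4) -> return 3  (same call as traced above)
-> return 8

Final answer: 8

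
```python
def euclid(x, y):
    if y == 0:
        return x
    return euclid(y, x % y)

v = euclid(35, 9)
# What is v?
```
Call trace:
euclid(x=35, y=9)
  euclid(x=9, y=8)
    euclid(x=8, y=1)
      euclid(x=1, y=0)
      -> return 1
    -> return 1
  -> return 1
-> return 1

Final answer: 1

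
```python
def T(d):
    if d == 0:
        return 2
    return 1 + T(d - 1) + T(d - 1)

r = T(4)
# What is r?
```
Call trace (a repeated sub-call is expanded the first time; later identical calls just restate its return value):
T(d=4)
  T(d=3)
    T(d=2)
      T(d=1)
        T(d=0)
        -> return 2
        T(d=0)
        -> return 2
      -> return 5
      T(d=1) -> return 5  (same call as traced above)
    -> return 11
    T(d=2) -> return 11  (same call as traced above)
  -> return 23
  T(d=3) -> return 23  (same call as traced above)
-> return 47

Final answer: 47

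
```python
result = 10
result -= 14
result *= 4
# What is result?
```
Trace:
  result=10
  result=-4
  result=-16

Final answer: -16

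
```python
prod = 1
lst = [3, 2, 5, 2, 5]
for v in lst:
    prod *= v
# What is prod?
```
Trace:
  prod=1
  prod=3, v=3
  prod=6, v=2
  prod=30, v=5
  prod=60, v=2
  prod=300, v=5

Final answer: 300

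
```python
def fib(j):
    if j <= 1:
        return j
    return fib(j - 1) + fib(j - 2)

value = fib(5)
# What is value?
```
Call trace (a repeated sub-call is expanded the first time; later identical calls just restate its return value):
fib(j=5)
  fib(j=4)
    fib(j=3)
      fib(j=2)
        fib(j=1)
        -> return 1
        fib(j=0)
        -> return 0
      -> return 1
      fib(j=1)
      -> return 1
    -> return 2
    fib(j=2) -> return 1  (same call as traced above)
  -> return 3
  fib(j=3) -> return 2  (same call as traced above)
-> return 5

Final answer: 5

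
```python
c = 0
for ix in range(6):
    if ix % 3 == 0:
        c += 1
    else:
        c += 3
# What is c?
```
Trace:
  c=0
  c=1, ix=0
  c=4, ix=1
  c=7, ix=2
  c=8, ix=3
  c=11, ix=4
  c=14, ix=5

Final answer: 14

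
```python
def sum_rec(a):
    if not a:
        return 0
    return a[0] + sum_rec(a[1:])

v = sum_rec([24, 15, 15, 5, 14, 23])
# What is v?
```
Call trace:
sum_rec(a=[24, 15, 15, 5, 14, 23])
  sum_rec(a=[15, 15, 5, 14, 23])
    sum_rec(a=[15, 5, 14, 23])
      sum_rec(a=[5, 14, 23])
        sum_rec(a=[14, 23])
          sum_rec(a=[23])
            sum_rec(a=[])
            -> return 0
          -> return 23
        -> return 37
      -> return 42
    -> return 57
  -> return 72
-> return 96

Final answer: 96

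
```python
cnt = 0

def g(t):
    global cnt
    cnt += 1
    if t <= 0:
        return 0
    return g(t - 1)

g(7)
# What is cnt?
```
Call trace:
g(t=7)
  g(t=6)
    g(t=5)
      g(t=4)
        g(t=3)
          g(t=2)
            g(t=1)
              g(t=0)
              -> return 0
            -> return 0
          -> return 0
        -> return 0
      -> return 0
    -> return 0
  -> return 0
-> return 0

cnt is incremented once per call. g is entered once for each t = 7, 6, 5, 4, 3, 2, 1, 0 (the t <= 0 call returns without recursing), i.e. 7 + 1 calls.
cnt = 8

Final answer: 8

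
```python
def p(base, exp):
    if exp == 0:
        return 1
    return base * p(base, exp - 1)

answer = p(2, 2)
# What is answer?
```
Call trace:
p(base=2, exp=2)
  p(base=2, exp=1)
    p(base=2, exp=0)
    -> return 1
  -> return 2
-> return 4

Final answer: 4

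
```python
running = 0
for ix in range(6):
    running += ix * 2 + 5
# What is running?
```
Trace:
  running=0
  running=5, ix=0
  running=12, ix=1
  running=21, ix=2
  running=32, ix=3
  running=45, ix=4
  running=60, ix=5

Final answer: 60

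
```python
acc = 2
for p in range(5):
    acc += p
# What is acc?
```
Trace:
  acc=2
  acc=2, p=0
  acc=3, p=1
  acc=5, p=2
  acc=8, p=3
  acc=12, p=4

Final answer: 12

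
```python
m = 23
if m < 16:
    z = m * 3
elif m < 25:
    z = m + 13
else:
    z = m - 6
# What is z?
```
Trace:
  m=23
  m=23, z=36

Final answer: 36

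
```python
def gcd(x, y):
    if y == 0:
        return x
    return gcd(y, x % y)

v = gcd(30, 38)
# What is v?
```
Call trace:
gcd(x=30, y=38)
  gcd(x=38, y=30)
    gcd(x=30, y=8)
      gcd(x=8, y=6)
        gcd(x=6, y=2)
          gcd(x=2, y=0)
          -> return 2
        -> return 2
      -> return 2
    -> return 2
  -> return 2
-> return 2

Final answer: 2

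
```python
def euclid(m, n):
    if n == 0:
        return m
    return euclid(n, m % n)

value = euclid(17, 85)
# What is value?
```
Call trace:
euclid(m=17, n=85)
  euclid(m=85, n=17)
    euclid(m=17, n=0)
    -> return 17
  -> return 17
-> return 17

Final answer: 17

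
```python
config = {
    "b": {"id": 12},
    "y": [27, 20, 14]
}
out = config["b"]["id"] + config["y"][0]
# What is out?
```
Trace:
  config={'b': {'id': 12}, 'y': [27, 20, 14]}
  config={'b': {'id': 12}, 'y': [27, 20, 14]}, out=39

Final answer: 39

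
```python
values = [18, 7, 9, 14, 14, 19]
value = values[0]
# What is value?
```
Trace:
  values=[18, 7, 9, 14, 14, 19]
  values=[18, 7, 9, 14, 14, 19], value=18

Final answer: 18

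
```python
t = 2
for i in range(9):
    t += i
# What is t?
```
Trace:
  t=2
  t=2, i=0
  t=3, i=1
  t=5, i=2
  t=8, i=3
  t=12, i=4
  t=17, i=5
  t=23, i=6
  t=30, i=7
  t=38, i=8

Final answer: 38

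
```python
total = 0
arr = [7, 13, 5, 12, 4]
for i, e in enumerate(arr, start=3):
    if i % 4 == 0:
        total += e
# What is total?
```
Trace:
  total=0
  total=0, i=3, e=7
  total=13, i=4, e=13
  total=13, i=5, e=5
  total=13, i=6, e=12
  total=13, i=7, e=4

Final answer: 13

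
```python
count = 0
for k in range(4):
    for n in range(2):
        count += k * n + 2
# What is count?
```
Trace:
  count=0
  count=2, k=0, n=0
  count=4, k=0, n=1
  count=6, k=1, n=0
  count=9, k=1, n=1
  count=11, k=2, n=0
  count=15, k=2, n=1
  count=17, k=3, n=0
  count=22, k=3, n=1

Final answer: 22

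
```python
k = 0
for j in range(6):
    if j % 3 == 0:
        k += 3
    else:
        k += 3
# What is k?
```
Trace:
  k=0
  k=3, j=0
  k=6, j=1
  k=9, j=2
  k=12, j=3
  k=15, j=4
  k=18, j=5

Final answer: 18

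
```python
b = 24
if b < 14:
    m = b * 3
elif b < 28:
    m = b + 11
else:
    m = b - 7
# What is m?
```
Trace:
  b=24
  b=24, m=35

Final answer: 35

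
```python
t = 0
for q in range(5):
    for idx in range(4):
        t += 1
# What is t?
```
Trace:
  t=0
  t=1, q=0, idx=0
  t=2, q=0, idx=1
  t=3, q=0, idx=2
  t=4, q=0, idx=3
  t=5, q=1, idx=0
  t=6, q=1, idx=1
  t=7, q=1, idx=2
  t=8, q=1, idx=3
  t=9, q=2, idx=0
  t=10, q=2, idx=1
  t=11, q=2, idx=2
  t=12, q=2, idx=3
  t=13, q=3, idx=0
  t=14, q=3, idx=1
  t=15, q=3, idx=2
  t=16, q=3, idx=3
  t=17, q=4, idx=0
  t=18, q=4, idx=1
  t=19, q=4, idx=2
  t=20, q=4, idx=3

Final answer: 20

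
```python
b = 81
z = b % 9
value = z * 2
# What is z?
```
Trace:
  b=81
  b=81, z=0
  b=81, z=0, value=0

Final answer: 0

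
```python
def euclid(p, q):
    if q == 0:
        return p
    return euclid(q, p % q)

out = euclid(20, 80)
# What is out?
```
Call trace:
euclid(p=20, q=80)
  euclid(p=80, q=20)
    euclid(p=20, q=0)
    -> return 20
  -> return 20
-> return 20

Final answer: 20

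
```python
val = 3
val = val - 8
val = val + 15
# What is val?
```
Trace:
  val=3
  val=-5
  val=10

Final answer: 10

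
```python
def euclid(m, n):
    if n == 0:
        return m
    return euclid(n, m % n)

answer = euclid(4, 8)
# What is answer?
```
Call trace:
euclid(m=4, n=8)
  euclid(m=8, n=4)
    euclid(m=4, n=0)
    -> return 4
  -> return 4
-> return 4

Final answer: 4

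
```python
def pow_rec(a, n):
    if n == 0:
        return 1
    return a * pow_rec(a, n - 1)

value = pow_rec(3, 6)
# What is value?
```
Call trace:
pow_rec(a=3, n=6)
  pow_rec(a=3, n=5)
    pow_rec(a=3, n=4)
      pow_rec(a=3, n=3)
        pow_rec(a=3, n=2)
          pow_rec(a=3, n=1)
            pow_rec(a=3, n=0)
            -> return 1
          -> return 3
        -> return 9
      -> return 27
    -> return 81
  -> return 243
-> return 729

Final answer: 729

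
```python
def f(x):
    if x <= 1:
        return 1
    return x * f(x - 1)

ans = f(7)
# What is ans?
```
Call trace:
f(x=7)
  f(x=6)
    f(x=5)
      f(x=4)
        f(x=3)
          f(x=2)
            f(x=1)
            -> return 1
          -> return 2
        -> return 6
      -> return 24
    -> return 120
  -> return 720
-> return 5040

Final answer: 5040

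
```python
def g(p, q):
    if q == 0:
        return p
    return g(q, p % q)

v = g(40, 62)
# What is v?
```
Call trace:
g(p=40, q=62)
  g(p=62, q=40)
    g(p=40, q=22)
      g(p=22, q=18)
        g(p=18, q=4)
          g(p=4, q=2)
            g(p=2, q=0)
            -> return 2
          -> return 2
        -> return 2
      -> return 2
    -> return 2
  -> return 2
-> return 2

Final answer: 2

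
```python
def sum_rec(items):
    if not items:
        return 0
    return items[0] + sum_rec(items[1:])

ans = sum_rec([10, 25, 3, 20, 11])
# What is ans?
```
Call trace:
sum_rec(items=[10, 25, 3, 20, 11])
  sum_rec(items=[25, 3, 20, 11])
    sum_rec(items=[3, 20, 11])
      sum_rec(items=[20, 11])
        sum_rec(items=[11])
          sum_rec(items=[])
          -> return 0
        -> return 11
      -> return 31
    -> return 34
  -> return 59
-> return 69

Final answer: 69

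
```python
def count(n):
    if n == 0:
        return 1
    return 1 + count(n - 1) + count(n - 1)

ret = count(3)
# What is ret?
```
Call trace (a repeated sub-call is expanded the first time; later identical calls just restate its return value):
count(n=3)
  count(n=2)
    count(n=1)
      count(n=0)
      -> return 1
      count(n=0)
      -> return 1
    -> return 3
    count(n=1) -> return 3  (same call as traced above)
  -> return 7
  count(n=2) -> return 7  (same call as traced above)
-> return 15

Final answer: 15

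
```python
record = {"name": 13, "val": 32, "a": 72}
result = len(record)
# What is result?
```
Trace:
  record={'name': 13, 'val': 32, 'a': 72}
  record={'name': 13, 'val': 32, 'a': 72}, result=3

Final answer: 3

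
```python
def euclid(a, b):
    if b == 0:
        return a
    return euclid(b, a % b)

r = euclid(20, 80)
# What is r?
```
Call trace:
euclid(a=20, b=80)
  euclid(a=80, b=20)
    euclid(a=20, b=0)
    -> return 20
  -> return 20
-> return 20

Final answer: 20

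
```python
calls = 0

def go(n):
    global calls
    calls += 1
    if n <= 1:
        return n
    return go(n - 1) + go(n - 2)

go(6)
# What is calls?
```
Call trace (a repeated sub-call is expanded the first time; later identical calls just restate its return value):
go(n=6)
  go(n=5)
    go(n=4)
      go(n=3)
        go(n=2)
          go(n=1)
          -> return 1
          go(n=0)
          -> return 0
        -> return 1
        go(n=1)
        -> return 1
      -> return 2
      go(n=2) -> return 1  (same call as traced above)
    -> return 3
    go(n=3) -> return 2  (same call as traced above)
  -> return 5
  go(n=4) -> return 3  (same call as traced above)
-> return 8

calls is incremented once per call, so count the calls in each subtree. Let C(n) = number of calls made by go(n).
C(0) = C(1) = 1 (base case, no recursion); C(n) = 1 + C(n - 1) + C(n - 2) otherwise.
C(2) = 1 + C(1) + C(0) = 1 + 1 + 1 = 3
C(3) = 1 + C(2) + C(1) = 1 + 3 + 1 = 5
C(4) = 1 + C(3) + C(2) = 1 + 5 + 3 = 9
C(5) = 1 + C(4) + C(3) = 1 + 9 + 5 = 15
C(6) = 1 + C(5) + C(4) = 1 + 15 + 9 = 25
calls = C(6) = 25

Final answer: 25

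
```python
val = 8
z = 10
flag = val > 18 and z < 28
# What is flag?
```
Trace:
  val=8
  val=8, z=10
  val=8, z=10, flag=False

Final answer: False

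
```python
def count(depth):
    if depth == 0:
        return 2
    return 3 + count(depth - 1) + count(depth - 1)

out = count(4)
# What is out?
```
Call trace (a repeated sub-call is expanded the first time; later identical calls just restate its return value):
count(depth=4)
  count(depth=3)
    count(depth=2)
      count(depth=1)
        count(depth=0)
        -> return 2
        count(depth=0)
        -> return 2
      -> return 7
      count(depth=1) -> return 7  (same call as traced above)
    -> return 17
    count(depth=2) -> return 17  (same call as traced above)
  -> return 37
  count(depth=3) -> return 37  (same call as traced above)
-> return 77

Final answer: 77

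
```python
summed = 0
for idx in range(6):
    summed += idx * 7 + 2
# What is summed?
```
Trace:
  summed=0
  summed=2, idx=0
  summed=11, idx=1
  summed=27, idx=2
  summed=50, idx=3
  summed=80, idx=4
  summed=117, idx=5

Final answer: 117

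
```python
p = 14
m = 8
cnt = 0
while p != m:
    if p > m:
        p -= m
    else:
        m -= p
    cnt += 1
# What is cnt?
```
Trace:
  p=14
  p=14, m=8
  p=14, m=8, cnt=0
  p=6, m=8, cnt=1
  p=6, m=2, cnt=2
  p=4, m=2, cnt=3
  p=2, m=2, cnt=4

Final answer: 4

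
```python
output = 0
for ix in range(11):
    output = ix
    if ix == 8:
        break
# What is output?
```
Trace:
  output=0
  output=0, ix=0
  output=1, ix=1
  output=2, ix=2
  output=3, ix=3
  output=4, ix=4
  output=5, ix=5
  output=6, ix=6
  output=7, ix=7
  output=8, ix=8

Final answer: 8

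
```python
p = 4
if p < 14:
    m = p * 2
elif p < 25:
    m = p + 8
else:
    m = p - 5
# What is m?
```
Trace:
  p=4
  p=4, m=8

Final answer: 8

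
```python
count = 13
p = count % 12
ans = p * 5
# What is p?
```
Trace:
  count=13
  count=13, p=1
  count=13, p=1, ans=5

Final answer: 1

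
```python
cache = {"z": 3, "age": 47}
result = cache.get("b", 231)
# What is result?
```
Trace:
  cache={'z': 3, 'age': 47}
  cache={'z': 3, 'age': 47}, result=231

Final answer: 231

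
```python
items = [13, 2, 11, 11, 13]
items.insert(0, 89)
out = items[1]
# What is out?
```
Trace:
  items=[13, 2, 11, 11, 13]
  items=[89, 13, 2, 11, 11, 13]
  items=[89, 13, 2, 11, 11, 13], out=13

Final answer: 13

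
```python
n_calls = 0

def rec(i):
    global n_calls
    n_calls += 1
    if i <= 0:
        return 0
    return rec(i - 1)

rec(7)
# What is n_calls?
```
Call trace:
rec(i=7)
  rec(i=6)
    rec(i=5)
      rec(i=4)
        rec(i=3)
          rec(i=2)
            rec(i=1)
              rec(i=0)
              -> return 0
            -> return 0
          -> return 0
        -> return 0
      -> return 0
    -> return 0
  -> return 0
-> return 0

n_calls is incremented once per call. rec is entered once for each i = 7, 6, 5, 4, 3, 2, 1, 0 (the i <= 0 call returns without recursing), i.e. 7 + 1 calls.
n_calls = 8

Final answer: 8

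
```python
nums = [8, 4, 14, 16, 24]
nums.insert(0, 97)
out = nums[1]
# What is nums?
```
Trace:
  nums=[8, 4, 14, 16, 24]
  nums=[97, 8, 4, 14, 16, 24]
  nums=[97, 8, 4, 14, 16, 24], out=8

Final answer: [97, 8, 4, 14, 16, 24]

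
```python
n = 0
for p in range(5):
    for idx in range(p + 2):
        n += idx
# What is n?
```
Trace:
  n=0
  n=0, p=0, idx=0
  n=1, p=0, idx=1
  n=1, p=1, idx=0
  n=2, p=1, idx=1
  n=4, p=1, idx=2
  n=4, p=2, idx=0
  n=5, p=2, idx=1
  n=7, p=2, idx=2
  n=10, p=2, idx=3
  n=10, p=3, idx=0
  n=11, p=3, idx=1
  n=13, p=3, idx=2
  n=16, p=3, idx=3
  n=20, p=3, idx=4
  n=20, p=4, idx=0
  n=21, p=4, idx=1
  n=23, p=4, idx=2
  n=26, p=4, idx=3
  n=30, p=4, idx=4
  n=35, p=4, idx=5

Final answer: 35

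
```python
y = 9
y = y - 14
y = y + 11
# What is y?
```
Trace:
  y=9
  y=-5
  y=6

Final answer: 6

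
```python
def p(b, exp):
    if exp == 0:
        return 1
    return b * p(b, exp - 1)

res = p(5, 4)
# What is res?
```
Call trace:
p(b=5, exp=4)
  p(b=5, exp=3)
    p(b=5, exp=2)
      p(b=5, exp=1)
        p(b=5, exp=0)
        -> return 1
      -> return 5
    -> return 25
  -> return 125
-> return 625

Final answer: 625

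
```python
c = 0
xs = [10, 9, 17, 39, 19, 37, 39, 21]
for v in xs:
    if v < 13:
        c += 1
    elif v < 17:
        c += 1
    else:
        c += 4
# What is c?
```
Trace:
  c=0
  c=1, v=10
  c=2, v=9
  c=6, v=17
  c=10, v=39
  c=14, v=19
  c=18, v=37
  c=22, v=39
  c=26, v=21

Final answer: 26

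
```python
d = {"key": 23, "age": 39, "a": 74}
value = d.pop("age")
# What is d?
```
Trace:
  d={'key': 23, 'age': 39, 'a': 74}
  d={'key': 23, 'a': 74}, value=39

Final answer: {'key': 23, 'a': 74}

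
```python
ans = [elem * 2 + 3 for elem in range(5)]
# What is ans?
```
Trace:
  elem=0
  elem=1
  elem=2
  elem=3
  elem=4
  ans=[3, 5, 7, 9, 11]

Final answer: [3, 5, 7, 9, 11]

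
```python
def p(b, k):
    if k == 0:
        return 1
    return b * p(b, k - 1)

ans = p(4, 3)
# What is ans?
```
Call trace:
p(b=4, k=3)
  p(b=4, k=2)
    p(b=4, k=1)
      p(b=4, k=0)
      -> return 1
    -> return 4
  -> return 16
-> return 64

Final answer: 64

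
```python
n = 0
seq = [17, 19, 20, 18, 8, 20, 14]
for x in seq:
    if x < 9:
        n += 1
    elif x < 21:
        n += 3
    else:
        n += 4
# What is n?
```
Trace:
  n=0
  n=3, x=17
  n=6, x=19
  n=9, x=20
  n=12, x=18
  n=13, x=8
  n=16, x=20
  n=19, x=14

Final answer: 19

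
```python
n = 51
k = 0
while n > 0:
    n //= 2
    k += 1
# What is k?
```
Trace:
  n=51
  n=51, k=0
  n=25, k=1
  n=12, k=2
  n=6, k=3
  n=3, k=4
  n=1, k=5
  n=0, k=6

Final answer: 6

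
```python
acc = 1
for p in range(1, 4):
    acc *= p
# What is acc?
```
Trace:
  acc=1
  acc=1, p=1
  acc=2, p=2
  acc=6, p=3

Final answer: 6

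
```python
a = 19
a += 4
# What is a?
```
Trace:
  a=19
  a=23

Final answer: 23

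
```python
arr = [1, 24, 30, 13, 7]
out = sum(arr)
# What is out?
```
Trace:
  arr=[1, 24, 30, 13, 7]
  arr=[1, 24, 30, 13, 7], out=75

Final answer: 75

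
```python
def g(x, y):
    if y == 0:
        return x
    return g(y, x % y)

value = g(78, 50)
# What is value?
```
Call trace:
g(x=78, y=50)
  g(x=50, y=28)
    g(x=28, y=22)
      g(x=22, y=6)
        g(x=6, y=4)
          g(x=4, y=2)
            g(x=2, y=0)
            -> return 2
          -> return 2
        -> return 2
      -> return 2
    -> return 2
  -> return 2
-> return 2

Final answer: 2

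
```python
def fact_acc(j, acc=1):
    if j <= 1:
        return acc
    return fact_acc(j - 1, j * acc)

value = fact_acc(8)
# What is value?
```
Call trace:
fact_acc(j=8, acc=1)
  fact_acc(j=7, acc=8)
    fact_acc(j=6, acc=56)
      fact_acc(j=5, acc=336)
        fact_acc(j=4, acc=1680)
          fact_acc(j=3, acc=6720)
            fact_acc(j=2, acc=20160)
              fact_acc(j=1, acc=40320)
              -> return 40320
            -> return 40320
          -> return 40320
        -> return 40320
      -> return 40320
    -> return 40320
  -> return 40320
-> return 40320

Final answer: 40320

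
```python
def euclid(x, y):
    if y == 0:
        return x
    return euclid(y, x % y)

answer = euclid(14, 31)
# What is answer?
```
Call trace:
euclid(x=14, y=31)
  euclid(x=31, y=14)
    euclid(x=14, y=3)
      euclid(x=3, y=2)
        euclid(x=2, y=1)
          euclid(x=1, y=0)
          -> return 1
        -> return 1
      -> return 1
    -> return 1
  -> return 1
-> return 1

Final answer: 1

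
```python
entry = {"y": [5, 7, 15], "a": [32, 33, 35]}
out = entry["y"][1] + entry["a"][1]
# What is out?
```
Trace:
  entry={'y': [5, 7, 15], 'a': [32, 33, 35]}
  entry={'y': [5, 7, 15], 'a': [32, 33, 35]}, out=40

Final answer: 40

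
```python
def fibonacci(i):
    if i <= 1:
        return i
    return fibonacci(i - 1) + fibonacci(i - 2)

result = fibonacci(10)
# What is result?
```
Call trace (a repeated sub-call is expanded the first time; later identical calls just restate its return value):
fibonacci(i=10)
  fibonacci(i=9)
    fibonacci(i=8)
      fibonacci(i=7)
        fibonacci(i=6)
          fibonacci(i=5)
            fibonacci(i=4)
              fibonacci(i=3)
                fibonacci(i=2)
                  fibonacci(i=1)
                  -> return 1
                  fibonacci(i=0)
                  -> return 0
                -> return 1
                fibonacci(i=1)
                -> return 1
              -> return 2
              fibonacci(i=2) -> return 1  (same call as traced above)
            -> return 3
            fibonacci(i=3) -> return 2  (same call as traced above)
          -> return 5
          fibonacci(i=4) -> return 3  (same call as traced above)
        -> return 8
        fibonacci(i=5) -> return 5  (same call as traced above)
      -> return 13
      fibonacci(i=6) -> return 8  (same call as traced above)
    -> return 21
    fibonacci(i=7) -> return 13  (same call as traced above)
  -> return 34
  fibonacci(i=8) -> return 21  (same call as traced above)
-> return 55

Final answer: 55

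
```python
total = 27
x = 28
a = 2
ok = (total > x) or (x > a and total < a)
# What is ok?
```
Trace:
  total=27
  total=27, x=28
  total=27, x=28, a=2
  total=27, x=28, a=2, ok=False

Final answer: False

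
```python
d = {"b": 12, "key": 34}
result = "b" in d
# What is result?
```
Trace:
  d={'b': 12, 'key': 34}
  d={'b': 12, 'key': 34}, result=True

Final answer: True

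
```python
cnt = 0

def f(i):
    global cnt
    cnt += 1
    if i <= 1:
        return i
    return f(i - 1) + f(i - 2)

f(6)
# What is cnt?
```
Call trace (a repeated sub-call is expanded the first time; later identical calls just restate its return value):
f(i=6)
  f(i=5)
    f(i=4)
      f(i=3)
        f(i=2)
          f(i=1)
          -> return 1
          f(i=0)
          -> return 0
        -> return 1
        f(i=1)
        -> return 1
      -> return 2
      f(i=2) -> return 1  (same call as traced above)
    -> return 3
    f(i=3) -> return 2  (same call as traced above)
  -> return 5
  f(i=4) -> return 3  (same call as traced above)
-> return 8

cnt is incremented once per call, so count the calls in each subtree. Let C(i) = number of calls made by f(i).
C(0) = C(1) = 1 (base case, no recursion); C(i) = 1 + C(i - 1) + C(i - 2) otherwise.
C(2) = 1 + C(1) + C(0) = 1 + 1 + 1 = 3
C(3) = 1 + C(2) + C(1) = 1 + 3 + 1 = 5
C(4) = 1 + C(3) + C(2) = 1 + 5 + 3 = 9
C(5) = 1 + C(4) + C(3) = 1 + 9 + 5 = 15
C(6) = 1 + C(5) + C(4) = 1 + 15 + 9 = 25
cnt = C(6) = 25

Final answer: 25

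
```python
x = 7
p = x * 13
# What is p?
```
Trace:
  x=7
  x=7, p=91

Final answer: 91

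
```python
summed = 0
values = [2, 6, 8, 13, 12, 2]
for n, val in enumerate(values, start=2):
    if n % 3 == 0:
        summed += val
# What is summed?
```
Trace:
  summed=0
  summed=0, n=2, val=2
  summed=6, n=3, val=6
  summed=6, n=4, val=8
  summed=6, n=5, val=13
  summed=18, n=6, val=12
  summed=18, n=7, val=2

Final answer: 18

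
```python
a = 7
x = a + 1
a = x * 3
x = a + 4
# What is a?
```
Trace:
  a=7
  a=7, x=8
  a=24, x=8
  a=24, x=28

Final answer: 24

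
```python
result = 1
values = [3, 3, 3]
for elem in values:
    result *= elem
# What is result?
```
Trace:
  result=1
  result=3, elem=3
  result=9, elem=3
  result=27, elem=3

Final answer: 27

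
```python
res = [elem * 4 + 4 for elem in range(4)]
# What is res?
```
Trace:
  elem=0
  elem=1
  elem=2
  elem=3
  res=[4, 8, 12, 16]

Final answer: [4, 8, 12, 16]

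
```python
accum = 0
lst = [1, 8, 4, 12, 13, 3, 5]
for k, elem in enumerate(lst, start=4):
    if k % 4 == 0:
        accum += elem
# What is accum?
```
Trace:
  accum=0
  accum=1, k=4, elem=1
  accum=1, k=5, elem=8
  accum=1, k=6, elem=4
  accum=1, k=7, elem=12
  accum=14, k=8, elem=13
  accum=14, k=9, elem=3
  accum=14, k=10, elem=5

Final answer: 14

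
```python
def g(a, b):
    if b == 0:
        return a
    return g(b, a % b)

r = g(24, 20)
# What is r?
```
Call trace:
g(a=24, b=20)
  g(a=20, b=4)
    g(a=4, b=0)
    -> return 4
  -> return 4
-> return 4

Final answer: 4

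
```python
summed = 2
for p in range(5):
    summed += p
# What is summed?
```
Trace:
  summed=2
  summed=2, p=0
  summed=3, p=1
  summed=5, p=2
  summed=8, p=3
  summed=12, p=4

Final answer: 12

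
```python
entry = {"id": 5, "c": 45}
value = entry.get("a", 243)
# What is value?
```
Trace:
  entry={'id': 5, 'c': 45}
  entry={'id': 5, 'c': 45}, value=243

Final answer: 243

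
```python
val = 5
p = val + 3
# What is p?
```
Trace:
  val=5
  val=5, p=8

Final answer: 8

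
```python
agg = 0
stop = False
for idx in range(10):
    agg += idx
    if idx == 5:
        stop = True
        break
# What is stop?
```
Trace:
  agg=0
  agg=0, stop=False
  agg=0, stop=False, idx=0
  agg=1, stop=False, idx=1
  agg=3, stop=False, idx=2
  agg=6, stop=False, idx=3
  agg=10, stop=False, idx=4
  agg=15, stop=True, idx=5

Final answer: True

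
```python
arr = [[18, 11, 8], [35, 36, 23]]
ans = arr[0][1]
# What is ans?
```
Trace:
  arr=[[18, 11, 8], [35, 36, 23]]
  arr=[[18, 11, 8], [35, 36, 23]], ans=11

Final answer: 11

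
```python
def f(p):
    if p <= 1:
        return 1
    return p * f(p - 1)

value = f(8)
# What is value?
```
Call trace:
f(p=8)
  f(p=7)
    f(p=6)
      f(p=5)
        f(p=4)
          f(p=3)
            f(p=2)
              f(p=1)
              -> return 1
            -> return 2
          -> return 6
        -> return 24
      -> return 120
    -> return 720
  -> return 5040
-> return 40320

Final answer: 40320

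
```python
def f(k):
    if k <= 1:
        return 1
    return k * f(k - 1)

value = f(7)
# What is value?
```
Call trace:
f(k=7)
  f(k=6)
    f(k=5)
      f(k=4)
        f(k=3)
          f(k=2)
            f(k=1)
            -> return 1
          -> return 2
        -> return 6
      -> return 24
    -> return 120
  -> return 720
-> return 5040

Final answer: 5040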